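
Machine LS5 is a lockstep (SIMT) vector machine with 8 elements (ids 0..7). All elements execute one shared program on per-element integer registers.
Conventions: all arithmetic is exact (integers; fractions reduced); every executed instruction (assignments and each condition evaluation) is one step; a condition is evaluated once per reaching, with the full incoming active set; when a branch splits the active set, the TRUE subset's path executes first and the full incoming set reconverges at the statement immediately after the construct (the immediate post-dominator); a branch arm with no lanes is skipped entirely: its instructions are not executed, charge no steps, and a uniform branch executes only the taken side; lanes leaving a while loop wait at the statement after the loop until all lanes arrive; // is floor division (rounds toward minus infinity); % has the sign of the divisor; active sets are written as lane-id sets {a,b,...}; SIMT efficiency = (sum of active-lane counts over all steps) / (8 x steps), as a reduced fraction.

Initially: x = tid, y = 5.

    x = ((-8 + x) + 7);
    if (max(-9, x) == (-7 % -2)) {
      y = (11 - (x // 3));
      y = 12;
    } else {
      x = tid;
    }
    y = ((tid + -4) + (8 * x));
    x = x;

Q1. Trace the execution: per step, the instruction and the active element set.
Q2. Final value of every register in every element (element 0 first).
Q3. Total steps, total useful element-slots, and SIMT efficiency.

step 0: x <- ((-8 + x) + 7)          {0,1,2,3,4,5,6,7}
step 1: eval (max(-9, x) == (-7 % -2)) {0,1,2,3,4,5,6,7}
step 2: y <- (11 - (x // 3))         {0}
step 3: y <- 12                      {0}
step 4: x <- tid                     {1,2,3,4,5,6,7}
step 5: y <- ((tid + -4) + (8 * x))  {0,1,2,3,4,5,6,7}
step 6: x <- x                       {0,1,2,3,4,5,6,7}

Answer: 7 steps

x: -1,1,2,3,4,5,6,7
y: -12,5,14,23,32,41,50,59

steps = 7; useful = 41; efficiency = 41/56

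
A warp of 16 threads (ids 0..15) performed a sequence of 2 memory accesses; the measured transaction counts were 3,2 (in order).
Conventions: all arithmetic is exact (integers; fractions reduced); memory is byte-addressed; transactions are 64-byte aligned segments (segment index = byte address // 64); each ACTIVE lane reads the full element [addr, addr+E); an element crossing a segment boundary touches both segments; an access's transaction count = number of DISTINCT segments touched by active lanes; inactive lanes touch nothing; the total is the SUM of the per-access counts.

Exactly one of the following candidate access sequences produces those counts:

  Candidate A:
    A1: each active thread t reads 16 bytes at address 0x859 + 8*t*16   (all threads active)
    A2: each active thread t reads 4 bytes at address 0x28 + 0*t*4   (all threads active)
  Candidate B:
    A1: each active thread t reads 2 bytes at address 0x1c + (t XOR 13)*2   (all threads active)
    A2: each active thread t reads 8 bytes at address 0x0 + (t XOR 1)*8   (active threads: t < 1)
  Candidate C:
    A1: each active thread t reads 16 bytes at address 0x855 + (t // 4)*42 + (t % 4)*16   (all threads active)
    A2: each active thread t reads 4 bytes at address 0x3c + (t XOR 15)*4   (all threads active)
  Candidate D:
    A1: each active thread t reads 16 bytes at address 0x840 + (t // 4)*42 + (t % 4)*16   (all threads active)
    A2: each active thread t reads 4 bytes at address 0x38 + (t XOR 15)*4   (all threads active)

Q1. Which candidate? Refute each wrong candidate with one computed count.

A: A1 gives 16 transactions, not 3
B: A1 gives 1 transaction, not 3
C: A1 gives 4 transactions, not 3
D: all counts match (3,2)

Answer: D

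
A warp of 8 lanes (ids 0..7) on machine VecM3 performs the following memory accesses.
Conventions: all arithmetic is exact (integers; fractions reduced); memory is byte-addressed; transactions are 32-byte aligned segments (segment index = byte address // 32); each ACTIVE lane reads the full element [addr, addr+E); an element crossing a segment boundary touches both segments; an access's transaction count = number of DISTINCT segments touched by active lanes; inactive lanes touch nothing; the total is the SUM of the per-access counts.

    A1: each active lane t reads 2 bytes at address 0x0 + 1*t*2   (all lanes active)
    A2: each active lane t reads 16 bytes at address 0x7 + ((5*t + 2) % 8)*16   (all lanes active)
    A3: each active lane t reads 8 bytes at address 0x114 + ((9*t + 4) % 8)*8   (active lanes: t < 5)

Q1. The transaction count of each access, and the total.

A1: 1 transaction
A2: 5 transactions
A3: 3 transactions

Answer: 1,5,3; total 9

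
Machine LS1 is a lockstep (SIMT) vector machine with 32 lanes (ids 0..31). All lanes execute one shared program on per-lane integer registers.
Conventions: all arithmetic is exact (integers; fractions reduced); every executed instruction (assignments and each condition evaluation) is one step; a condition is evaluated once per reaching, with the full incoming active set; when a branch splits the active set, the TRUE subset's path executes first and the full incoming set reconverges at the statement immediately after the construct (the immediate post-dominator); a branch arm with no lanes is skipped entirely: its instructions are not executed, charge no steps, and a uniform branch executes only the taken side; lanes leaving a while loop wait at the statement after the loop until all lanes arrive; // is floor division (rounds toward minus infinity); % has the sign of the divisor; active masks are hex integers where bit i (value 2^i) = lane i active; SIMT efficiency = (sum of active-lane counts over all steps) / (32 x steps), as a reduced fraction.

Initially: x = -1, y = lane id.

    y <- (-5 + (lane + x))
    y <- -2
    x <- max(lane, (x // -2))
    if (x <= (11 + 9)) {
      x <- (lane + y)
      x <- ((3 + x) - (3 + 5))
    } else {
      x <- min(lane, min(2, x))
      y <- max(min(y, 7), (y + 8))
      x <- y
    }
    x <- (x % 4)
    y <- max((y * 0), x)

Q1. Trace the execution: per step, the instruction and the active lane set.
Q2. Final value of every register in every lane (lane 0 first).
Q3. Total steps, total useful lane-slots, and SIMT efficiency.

step 0: y <- (-5 + (lane + x))       0xffffffff
step 1: y <- -2                      0xffffffff
step 2: x <- max(lane, (x // -2))    0xffffffff
step 3: eval (x <= (11 + 9))         0xffffffff
step 4: x <- (lane + y)              0x001fffff
step 5: x <- ((3 + x) - (3 + 5))     0x001fffff
step 6: x <- min(lane, min(2, x))    0xffe00000
step 7: y <- max(min(y, 7), (y + 8)) 0xffe00000
step 8: x <- y                       0xffe00000
step 9: x <- (x % 4)                 0xffffffff
step 10: y <- max((y * 0), x)         0xffffffff

Answer: 11 steps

x: 1,2,3,0,1,2,3,0,1,2,3,0,1,2,3,0,1,2,3,0,1,2,2,2,2,2,2,2,2,2,2,2
y: 1,2,3,0,1,2,3,0,1,2,3,0,1,2,3,0,1,2,3,0,1,2,2,2,2,2,2,2,2,2,2,2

steps = 11; useful = 267; efficiency = 267/352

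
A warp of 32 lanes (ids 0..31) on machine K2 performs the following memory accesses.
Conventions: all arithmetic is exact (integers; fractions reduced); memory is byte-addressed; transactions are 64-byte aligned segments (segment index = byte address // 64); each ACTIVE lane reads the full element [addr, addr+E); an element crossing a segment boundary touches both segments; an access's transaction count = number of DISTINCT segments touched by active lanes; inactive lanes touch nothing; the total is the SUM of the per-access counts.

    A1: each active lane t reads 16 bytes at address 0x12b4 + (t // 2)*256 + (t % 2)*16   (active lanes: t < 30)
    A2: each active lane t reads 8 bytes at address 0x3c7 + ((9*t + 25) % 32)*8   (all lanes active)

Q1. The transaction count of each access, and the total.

A1: 30 transactions
A2: 5 transactions

Answer: 30,5; total 35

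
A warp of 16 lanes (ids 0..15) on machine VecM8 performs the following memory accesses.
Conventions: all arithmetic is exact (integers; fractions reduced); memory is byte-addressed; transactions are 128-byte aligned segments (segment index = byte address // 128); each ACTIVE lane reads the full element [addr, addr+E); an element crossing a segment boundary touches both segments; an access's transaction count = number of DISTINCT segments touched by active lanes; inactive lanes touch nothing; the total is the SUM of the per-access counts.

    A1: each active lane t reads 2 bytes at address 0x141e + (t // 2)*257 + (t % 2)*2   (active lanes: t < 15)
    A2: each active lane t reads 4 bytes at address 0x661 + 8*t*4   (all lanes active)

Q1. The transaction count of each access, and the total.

A1: 8 transactions
A2: 5 transactions

Answer: 8,5; total 13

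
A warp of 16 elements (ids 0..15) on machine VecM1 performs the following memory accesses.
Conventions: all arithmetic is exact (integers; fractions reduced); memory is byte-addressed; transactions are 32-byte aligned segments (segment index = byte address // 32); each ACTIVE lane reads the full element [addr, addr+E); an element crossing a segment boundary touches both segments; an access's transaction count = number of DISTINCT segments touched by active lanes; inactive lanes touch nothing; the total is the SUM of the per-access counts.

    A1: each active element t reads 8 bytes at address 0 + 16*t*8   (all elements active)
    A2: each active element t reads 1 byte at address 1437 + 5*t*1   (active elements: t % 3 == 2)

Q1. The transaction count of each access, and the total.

A1: 16 transactions
A2: 3 transactions

Answer: 16,3; total 19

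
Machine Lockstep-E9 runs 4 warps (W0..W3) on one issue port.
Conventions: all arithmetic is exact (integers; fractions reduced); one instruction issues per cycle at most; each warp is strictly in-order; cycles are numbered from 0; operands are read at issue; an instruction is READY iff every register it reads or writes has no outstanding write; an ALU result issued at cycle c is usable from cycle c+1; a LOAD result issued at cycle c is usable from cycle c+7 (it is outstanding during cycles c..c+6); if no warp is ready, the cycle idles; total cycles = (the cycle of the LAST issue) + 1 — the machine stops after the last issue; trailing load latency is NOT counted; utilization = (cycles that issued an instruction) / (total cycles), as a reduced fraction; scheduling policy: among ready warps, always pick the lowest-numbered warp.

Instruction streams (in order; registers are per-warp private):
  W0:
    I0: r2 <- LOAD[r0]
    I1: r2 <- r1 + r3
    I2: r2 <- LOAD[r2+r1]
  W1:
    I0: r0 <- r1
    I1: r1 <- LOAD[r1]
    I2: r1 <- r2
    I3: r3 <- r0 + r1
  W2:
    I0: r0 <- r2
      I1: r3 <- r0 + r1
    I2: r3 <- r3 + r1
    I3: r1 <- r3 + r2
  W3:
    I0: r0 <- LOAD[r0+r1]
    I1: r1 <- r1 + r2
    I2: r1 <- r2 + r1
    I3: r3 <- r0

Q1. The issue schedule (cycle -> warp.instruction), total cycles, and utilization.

cycle 0: W0.I0
cycle 1: W1.I0
cycle 2: W1.I1
cycle 3: W2.I0
cycle 4: W2.I1
cycle 5: W2.I2
cycle 6: W2.I3
cycle 7: W0.I1
cycle 8: W0.I2
cycle 9: W1.I2
cycle 10: W1.I3
cycle 11: W3.I0
cycle 12: W3.I1
cycle 13: W3.I2
cycle 14: idle
cycle 15: idle
cycle 16: idle
cycle 17: idle
cycle 18: W3.I3

Answer: 19 cycles, utilization 15/19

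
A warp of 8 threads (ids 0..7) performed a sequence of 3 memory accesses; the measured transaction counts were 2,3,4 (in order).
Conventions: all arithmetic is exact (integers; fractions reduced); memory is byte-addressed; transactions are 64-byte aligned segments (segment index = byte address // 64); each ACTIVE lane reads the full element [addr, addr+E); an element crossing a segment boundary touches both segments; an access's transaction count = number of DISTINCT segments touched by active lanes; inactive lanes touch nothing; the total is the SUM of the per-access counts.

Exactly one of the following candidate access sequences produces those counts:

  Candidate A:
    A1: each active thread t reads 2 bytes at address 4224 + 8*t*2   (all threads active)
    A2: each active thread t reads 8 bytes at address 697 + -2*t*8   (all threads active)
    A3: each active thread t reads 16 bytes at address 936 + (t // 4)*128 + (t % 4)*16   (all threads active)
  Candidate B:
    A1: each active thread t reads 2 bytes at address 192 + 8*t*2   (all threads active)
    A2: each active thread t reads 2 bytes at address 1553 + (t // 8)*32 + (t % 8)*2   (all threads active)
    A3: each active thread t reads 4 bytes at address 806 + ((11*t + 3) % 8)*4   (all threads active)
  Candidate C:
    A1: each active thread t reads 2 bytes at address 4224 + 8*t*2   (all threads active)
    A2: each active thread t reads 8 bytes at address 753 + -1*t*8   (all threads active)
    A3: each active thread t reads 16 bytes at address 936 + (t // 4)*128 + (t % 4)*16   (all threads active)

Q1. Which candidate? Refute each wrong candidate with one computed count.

B: A2 gives 1 transaction, not 3
C: A2 gives 2 transactions, not 3
A: all counts match (2,3,4)

Answer: A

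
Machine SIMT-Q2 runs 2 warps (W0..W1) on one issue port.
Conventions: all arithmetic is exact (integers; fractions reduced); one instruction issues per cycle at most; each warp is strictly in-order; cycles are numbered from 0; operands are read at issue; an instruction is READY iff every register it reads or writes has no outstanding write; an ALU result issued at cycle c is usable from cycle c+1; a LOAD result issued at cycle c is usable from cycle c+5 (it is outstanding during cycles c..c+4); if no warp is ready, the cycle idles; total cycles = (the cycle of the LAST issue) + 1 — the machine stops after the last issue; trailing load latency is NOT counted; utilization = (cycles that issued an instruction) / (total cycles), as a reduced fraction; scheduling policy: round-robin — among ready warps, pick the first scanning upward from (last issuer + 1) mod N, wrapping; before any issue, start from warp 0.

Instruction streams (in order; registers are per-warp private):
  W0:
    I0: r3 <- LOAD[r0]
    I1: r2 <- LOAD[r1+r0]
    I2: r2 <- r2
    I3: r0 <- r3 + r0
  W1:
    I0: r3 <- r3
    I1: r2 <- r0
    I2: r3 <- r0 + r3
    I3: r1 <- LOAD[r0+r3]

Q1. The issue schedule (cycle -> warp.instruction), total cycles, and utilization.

cycle 0: W0.I0
cycle 1: W1.I0
cycle 2: W0.I1
cycle 3: W1.I1
cycle 4: W1.I2
cycle 5: W1.I3
cycle 6: idle
cycle 7: W0.I2
cycle 8: W0.I3

Answer: 9 cycles, utilization 8/9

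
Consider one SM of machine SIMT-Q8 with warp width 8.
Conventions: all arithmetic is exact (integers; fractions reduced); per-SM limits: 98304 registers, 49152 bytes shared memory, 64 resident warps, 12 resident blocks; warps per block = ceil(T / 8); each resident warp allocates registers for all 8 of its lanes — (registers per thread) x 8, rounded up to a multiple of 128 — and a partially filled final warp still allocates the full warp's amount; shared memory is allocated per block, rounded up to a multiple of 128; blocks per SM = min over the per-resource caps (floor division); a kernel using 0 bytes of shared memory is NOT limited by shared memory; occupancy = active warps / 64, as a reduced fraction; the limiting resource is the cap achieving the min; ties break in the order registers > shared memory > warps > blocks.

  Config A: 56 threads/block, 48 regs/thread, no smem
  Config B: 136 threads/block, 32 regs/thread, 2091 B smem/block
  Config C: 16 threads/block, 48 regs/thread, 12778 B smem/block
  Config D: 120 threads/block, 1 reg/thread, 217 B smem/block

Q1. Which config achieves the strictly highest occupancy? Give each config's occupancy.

occupancies: A 63/64, B 51/64, C 3/32, D 15/16

Answer: A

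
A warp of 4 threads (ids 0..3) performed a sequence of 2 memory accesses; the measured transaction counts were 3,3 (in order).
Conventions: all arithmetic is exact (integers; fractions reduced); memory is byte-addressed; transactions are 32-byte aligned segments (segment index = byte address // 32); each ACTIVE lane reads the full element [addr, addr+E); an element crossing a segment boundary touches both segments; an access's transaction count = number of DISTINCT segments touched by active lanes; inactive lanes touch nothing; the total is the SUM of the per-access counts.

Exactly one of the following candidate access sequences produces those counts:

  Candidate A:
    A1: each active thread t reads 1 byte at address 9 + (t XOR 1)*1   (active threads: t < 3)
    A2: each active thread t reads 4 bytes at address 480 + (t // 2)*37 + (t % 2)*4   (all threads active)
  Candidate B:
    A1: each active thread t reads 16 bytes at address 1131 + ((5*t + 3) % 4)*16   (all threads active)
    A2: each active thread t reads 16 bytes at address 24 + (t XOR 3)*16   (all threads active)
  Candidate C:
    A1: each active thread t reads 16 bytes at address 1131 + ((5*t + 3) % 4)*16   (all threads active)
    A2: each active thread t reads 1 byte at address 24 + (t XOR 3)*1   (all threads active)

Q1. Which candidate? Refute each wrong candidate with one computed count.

A: A1 gives 1 transaction, not 3
C: A2 gives 1 transaction, not 3
B: all counts match (3,3)

Answer: B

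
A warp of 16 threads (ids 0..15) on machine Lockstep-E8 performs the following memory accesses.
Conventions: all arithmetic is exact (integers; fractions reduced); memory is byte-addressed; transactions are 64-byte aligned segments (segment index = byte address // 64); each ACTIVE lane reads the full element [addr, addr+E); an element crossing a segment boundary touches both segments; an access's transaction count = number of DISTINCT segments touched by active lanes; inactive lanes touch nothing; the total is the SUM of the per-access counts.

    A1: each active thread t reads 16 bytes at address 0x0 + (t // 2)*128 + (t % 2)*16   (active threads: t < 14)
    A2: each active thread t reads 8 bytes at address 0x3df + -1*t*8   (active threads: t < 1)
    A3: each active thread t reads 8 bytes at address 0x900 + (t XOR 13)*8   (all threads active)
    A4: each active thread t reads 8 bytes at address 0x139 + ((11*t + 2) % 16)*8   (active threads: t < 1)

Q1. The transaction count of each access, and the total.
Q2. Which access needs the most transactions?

A1: 7 transactions
A2: 1 transaction
A3: 2 transactions
A4: 1 transaction

Answer: 7,1,2,1; total 11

Answer: A1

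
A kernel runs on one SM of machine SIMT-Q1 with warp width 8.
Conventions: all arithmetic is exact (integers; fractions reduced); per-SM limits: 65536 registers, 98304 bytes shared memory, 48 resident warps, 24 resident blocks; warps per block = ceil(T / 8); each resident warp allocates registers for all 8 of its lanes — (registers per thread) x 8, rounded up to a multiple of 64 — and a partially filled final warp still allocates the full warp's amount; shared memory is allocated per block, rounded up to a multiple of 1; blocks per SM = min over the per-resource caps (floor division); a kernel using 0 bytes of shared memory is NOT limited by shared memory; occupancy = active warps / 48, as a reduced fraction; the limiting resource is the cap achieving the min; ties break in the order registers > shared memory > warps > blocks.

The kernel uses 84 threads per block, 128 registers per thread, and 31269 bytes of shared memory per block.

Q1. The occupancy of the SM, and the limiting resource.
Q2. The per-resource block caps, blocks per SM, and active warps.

Answer: occupancy 11/16, limited by shared memory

registers: 5 blocks
shared memory: 3 blocks
warps: 4 blocks
blocks: 24 blocks

Answer: 3 blocks, 33 active warps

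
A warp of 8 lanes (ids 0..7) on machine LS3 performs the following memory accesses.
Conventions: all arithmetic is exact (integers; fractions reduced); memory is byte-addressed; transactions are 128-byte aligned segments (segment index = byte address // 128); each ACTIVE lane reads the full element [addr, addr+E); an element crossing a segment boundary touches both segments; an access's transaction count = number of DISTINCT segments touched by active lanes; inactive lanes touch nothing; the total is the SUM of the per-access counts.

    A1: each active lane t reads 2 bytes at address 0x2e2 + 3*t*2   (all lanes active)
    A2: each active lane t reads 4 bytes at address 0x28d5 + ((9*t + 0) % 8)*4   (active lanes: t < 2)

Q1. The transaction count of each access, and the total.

A1: 2 transactions
A2: 1 transaction

Answer: 2,1; total 3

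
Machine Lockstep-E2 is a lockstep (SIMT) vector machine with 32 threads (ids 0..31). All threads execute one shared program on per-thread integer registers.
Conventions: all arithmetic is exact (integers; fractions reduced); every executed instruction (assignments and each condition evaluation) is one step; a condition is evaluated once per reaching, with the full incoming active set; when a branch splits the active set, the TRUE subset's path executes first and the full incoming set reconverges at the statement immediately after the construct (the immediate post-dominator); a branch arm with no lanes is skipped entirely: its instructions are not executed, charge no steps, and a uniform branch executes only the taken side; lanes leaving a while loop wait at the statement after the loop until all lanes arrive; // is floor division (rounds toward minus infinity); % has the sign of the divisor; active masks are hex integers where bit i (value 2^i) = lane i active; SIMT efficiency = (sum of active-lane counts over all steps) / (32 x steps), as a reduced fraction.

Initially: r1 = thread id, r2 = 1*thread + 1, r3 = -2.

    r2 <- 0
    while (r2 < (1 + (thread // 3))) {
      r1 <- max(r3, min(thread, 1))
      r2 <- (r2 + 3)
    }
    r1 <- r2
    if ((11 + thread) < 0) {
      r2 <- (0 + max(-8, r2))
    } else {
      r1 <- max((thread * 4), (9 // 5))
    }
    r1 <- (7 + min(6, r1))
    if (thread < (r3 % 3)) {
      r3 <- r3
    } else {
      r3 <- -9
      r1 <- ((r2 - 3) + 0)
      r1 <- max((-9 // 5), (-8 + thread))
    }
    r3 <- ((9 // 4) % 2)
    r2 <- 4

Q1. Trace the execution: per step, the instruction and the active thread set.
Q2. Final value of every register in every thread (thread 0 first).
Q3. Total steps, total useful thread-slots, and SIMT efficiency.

step 0: r2 <- 0                      0xffffffff
step 1: eval (r2 < (1 + (thread // 3))) 0xffffffff
step 2: r1 <- max(r3, min(thread, 1)) 0xffffffff
step 3: r2 <- (r2 + 3)               0xffffffff
step 4: eval (r2 < (1 + (thread // 3))) 0xffffffff
step 5: r1 <- max(r3, min(thread, 1)) 0xfffffe00
step 6: r2 <- (r2 + 3)               0xfffffe00
step 7: eval (r2 < (1 + (thread // 3))) 0xfffffe00
step 8: r1 <- max(r3, min(thread, 1)) 0xfffc0000
step 9: r2 <- (r2 + 3)               0xfffc0000
step 10: eval (r2 < (1 + (thread // 3))) 0xfffc0000
step 11: r1 <- max(r3, min(thread, 1)) 0xf8000000
step 12: r2 <- (r2 + 3)               0xf8000000
step 13: eval (r2 < (1 + (thread // 3))) 0xf8000000
step 14: r1 <- r2                     0xffffffff
step 15: eval ((11 + thread) < 0)     0xffffffff
step 16: r1 <- max((thread * 4), (9 // 5)) 0xffffffff
step 17: r1 <- (7 + min(6, r1))       0xffffffff
step 18: eval (thread < (r3 % 3))     0xffffffff
step 19: r3 <- r3                     0x00000001
step 20: r3 <- -9                     0xfffffffe
step 21: r1 <- ((r2 - 3) + 0)         0xfffffffe
step 22: r1 <- max((-9 // 5), (-8 + thread)) 0xfffffffe
step 23: r3 <- ((9 // 4) % 2)         0xffffffff
step 24: r2 <- 4                      0xffffffff

Answer: 25 steps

r1: 8,-2,-2,-2,-2,-2,-2,-1,0,1,2,3,4,5,6,7,8,9,10,11,12,13,14,15,16,17,18,19,20,21,22,23
r2: 4,4,4,4,4,4,4,4,4,4,4,4,4,4,4,4,4,4,4,4,4,4,4,4,4,4,4,4,4,4,4,4
r3: 0,0,0,0,0,0,0,0,0,0,0,0,0,0,0,0,0,0,0,0,0,0,0,0,0,0,0,0,0,0,0,0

steps = 25; useful = 604; efficiency = 604/800 = 151/200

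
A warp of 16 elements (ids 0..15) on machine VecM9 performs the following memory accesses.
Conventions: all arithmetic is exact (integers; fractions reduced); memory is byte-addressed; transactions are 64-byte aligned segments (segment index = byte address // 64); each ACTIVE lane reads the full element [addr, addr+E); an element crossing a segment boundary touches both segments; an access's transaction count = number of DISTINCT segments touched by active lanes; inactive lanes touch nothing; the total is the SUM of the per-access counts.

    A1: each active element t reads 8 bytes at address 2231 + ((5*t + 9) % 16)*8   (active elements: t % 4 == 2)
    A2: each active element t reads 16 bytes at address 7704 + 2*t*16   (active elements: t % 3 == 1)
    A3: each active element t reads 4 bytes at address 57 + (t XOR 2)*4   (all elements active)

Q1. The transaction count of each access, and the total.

A1: 2 transactions
A2: 8 transactions
A3: 2 transactions

Answer: 2,8,2; total 12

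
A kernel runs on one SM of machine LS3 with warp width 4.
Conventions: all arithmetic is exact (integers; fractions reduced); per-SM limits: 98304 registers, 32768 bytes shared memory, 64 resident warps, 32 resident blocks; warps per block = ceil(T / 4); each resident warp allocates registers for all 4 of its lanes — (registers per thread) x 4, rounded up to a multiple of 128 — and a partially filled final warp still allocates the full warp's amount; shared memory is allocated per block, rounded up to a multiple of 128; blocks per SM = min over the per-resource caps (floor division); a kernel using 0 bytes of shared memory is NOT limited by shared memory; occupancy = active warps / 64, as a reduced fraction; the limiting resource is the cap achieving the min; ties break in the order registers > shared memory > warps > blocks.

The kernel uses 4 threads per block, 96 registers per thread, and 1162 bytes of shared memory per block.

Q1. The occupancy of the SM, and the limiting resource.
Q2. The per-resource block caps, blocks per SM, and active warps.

Answer: occupancy 25/64, limited by shared memory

registers: 256 blocks
shared memory: 25 blocks
warps: 64 blocks
blocks: 32 blocks

Answer: 25 blocks, 25 active warps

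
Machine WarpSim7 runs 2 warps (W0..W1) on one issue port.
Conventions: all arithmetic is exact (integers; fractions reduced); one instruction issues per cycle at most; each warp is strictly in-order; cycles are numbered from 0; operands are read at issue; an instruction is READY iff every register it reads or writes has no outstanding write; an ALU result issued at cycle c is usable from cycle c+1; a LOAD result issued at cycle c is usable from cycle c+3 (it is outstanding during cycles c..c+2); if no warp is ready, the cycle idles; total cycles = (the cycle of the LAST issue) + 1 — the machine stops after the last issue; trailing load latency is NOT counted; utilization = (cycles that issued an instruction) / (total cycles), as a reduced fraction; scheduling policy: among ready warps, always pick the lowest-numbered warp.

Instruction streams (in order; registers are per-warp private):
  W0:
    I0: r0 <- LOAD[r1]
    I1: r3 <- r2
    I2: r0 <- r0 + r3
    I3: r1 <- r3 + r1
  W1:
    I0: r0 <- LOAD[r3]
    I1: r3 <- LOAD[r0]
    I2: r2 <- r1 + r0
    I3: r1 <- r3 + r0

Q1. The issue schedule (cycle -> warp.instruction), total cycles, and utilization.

cycle 0: W0.I0
cycle 1: W0.I1
cycle 2: W1.I0
cycle 3: W0.I2
cycle 4: W0.I3
cycle 5: W1.I1
cycle 6: W1.I2
cycle 7: idle
cycle 8: W1.I3

Answer: 9 cycles, utilization 8/9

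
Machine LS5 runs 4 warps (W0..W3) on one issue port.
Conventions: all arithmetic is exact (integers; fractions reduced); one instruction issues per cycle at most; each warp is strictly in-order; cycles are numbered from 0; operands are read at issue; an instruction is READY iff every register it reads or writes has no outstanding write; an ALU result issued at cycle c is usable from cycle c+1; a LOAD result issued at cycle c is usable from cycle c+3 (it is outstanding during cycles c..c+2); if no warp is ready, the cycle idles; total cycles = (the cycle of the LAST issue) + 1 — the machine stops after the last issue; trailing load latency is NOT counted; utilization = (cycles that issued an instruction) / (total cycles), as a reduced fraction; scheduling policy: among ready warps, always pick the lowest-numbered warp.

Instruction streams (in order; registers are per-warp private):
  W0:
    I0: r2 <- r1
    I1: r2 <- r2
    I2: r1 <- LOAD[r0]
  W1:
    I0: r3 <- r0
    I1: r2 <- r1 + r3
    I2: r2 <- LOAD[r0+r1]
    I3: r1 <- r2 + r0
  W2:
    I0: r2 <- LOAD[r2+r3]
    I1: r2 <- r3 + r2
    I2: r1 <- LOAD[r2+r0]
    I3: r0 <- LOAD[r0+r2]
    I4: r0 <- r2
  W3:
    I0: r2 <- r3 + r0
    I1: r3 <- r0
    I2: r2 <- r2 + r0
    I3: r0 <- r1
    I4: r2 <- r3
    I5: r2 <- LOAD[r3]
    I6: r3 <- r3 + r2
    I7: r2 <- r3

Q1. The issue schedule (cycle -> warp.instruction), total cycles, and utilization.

cycle 0: W0.I0
cycle 1: W0.I1
cycle 2: W0.I2
cycle 3: W1.I0
cycle 4: W1.I1
cycle 5: W1.I2
cycle 6: W2.I0
cycle 7: W3.I0
cycle 8: W1.I3
cycle 9: W2.I1
cycle 10: W2.I2
cycle 11: W2.I3
cycle 12: W3.I1
cycle 13: W3.I2
cycle 14: W2.I4
cycle 15: W3.I3
cycle 16: W3.I4
cycle 17: W3.I5
cycle 18: idle
cycle 19: idle
cycle 20: W3.I6
cycle 21: W3.I7

Answer: 22 cycles, utilization 10/11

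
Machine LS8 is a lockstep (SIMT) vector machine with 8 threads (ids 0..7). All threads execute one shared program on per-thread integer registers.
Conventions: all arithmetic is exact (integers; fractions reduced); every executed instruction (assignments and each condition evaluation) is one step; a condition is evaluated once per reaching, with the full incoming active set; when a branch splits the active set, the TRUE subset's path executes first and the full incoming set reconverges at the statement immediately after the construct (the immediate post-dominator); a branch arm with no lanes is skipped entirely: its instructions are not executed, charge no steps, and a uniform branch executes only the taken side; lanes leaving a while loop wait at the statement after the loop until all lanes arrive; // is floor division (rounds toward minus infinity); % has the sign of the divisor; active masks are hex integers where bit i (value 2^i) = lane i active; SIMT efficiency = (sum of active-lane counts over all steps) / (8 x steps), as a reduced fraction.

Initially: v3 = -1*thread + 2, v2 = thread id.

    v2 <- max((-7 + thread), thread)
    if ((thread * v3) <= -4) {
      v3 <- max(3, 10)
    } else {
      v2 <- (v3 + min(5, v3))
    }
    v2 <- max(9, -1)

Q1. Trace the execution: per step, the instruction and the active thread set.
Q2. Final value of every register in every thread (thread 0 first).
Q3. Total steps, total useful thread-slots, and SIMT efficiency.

step 0: v2 <- max((-7 + thread), thread) 0xff
step 1: eval ((thread * v3) <= -4)   0xff
step 2: v3 <- max(3, 10)             0xf0
step 3: v2 <- (v3 + min(5, v3))      0x0f
step 4: v2 <- max(9, -1)             0xff

Answer: 5 steps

v3: 2,1,0,-1,10,10,10,10
v2: 9,9,9,9,9,9,9,9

steps = 5; useful = 32; efficiency = 32/40 = 4/5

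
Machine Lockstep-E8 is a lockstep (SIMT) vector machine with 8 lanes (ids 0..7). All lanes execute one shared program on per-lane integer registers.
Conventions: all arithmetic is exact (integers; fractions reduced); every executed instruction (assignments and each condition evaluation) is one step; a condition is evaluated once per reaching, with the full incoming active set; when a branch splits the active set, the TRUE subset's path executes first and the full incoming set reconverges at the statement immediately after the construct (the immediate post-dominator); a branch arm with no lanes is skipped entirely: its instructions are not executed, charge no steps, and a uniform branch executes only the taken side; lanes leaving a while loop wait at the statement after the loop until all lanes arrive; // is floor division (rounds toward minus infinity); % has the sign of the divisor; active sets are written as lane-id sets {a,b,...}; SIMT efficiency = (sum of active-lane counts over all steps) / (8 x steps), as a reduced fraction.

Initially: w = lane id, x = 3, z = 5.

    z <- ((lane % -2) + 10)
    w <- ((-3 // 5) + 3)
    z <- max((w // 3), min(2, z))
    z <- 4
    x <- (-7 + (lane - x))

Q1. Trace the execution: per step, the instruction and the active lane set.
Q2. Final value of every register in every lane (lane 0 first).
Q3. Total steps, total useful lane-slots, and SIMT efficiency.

step 0: z <- ((lane % -2) + 10)      {0,1,2,3,4,5,6,7}
step 1: w <- ((-3 // 5) + 3)         {0,1,2,3,4,5,6,7}
step 2: z <- max((w // 3), min(2, z)) {0,1,2,3,4,5,6,7}
step 3: z <- 4                       {0,1,2,3,4,5,6,7}
step 4: x <- (-7 + (lane - x))       {0,1,2,3,4,5,6,7}

Answer: 5 steps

w: 2,2,2,2,2,2,2,2
x: -10,-9,-8,-7,-6,-5,-4,-3
z: 4,4,4,4,4,4,4,4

steps = 5; useful = 40; efficiency = 40/40 = 1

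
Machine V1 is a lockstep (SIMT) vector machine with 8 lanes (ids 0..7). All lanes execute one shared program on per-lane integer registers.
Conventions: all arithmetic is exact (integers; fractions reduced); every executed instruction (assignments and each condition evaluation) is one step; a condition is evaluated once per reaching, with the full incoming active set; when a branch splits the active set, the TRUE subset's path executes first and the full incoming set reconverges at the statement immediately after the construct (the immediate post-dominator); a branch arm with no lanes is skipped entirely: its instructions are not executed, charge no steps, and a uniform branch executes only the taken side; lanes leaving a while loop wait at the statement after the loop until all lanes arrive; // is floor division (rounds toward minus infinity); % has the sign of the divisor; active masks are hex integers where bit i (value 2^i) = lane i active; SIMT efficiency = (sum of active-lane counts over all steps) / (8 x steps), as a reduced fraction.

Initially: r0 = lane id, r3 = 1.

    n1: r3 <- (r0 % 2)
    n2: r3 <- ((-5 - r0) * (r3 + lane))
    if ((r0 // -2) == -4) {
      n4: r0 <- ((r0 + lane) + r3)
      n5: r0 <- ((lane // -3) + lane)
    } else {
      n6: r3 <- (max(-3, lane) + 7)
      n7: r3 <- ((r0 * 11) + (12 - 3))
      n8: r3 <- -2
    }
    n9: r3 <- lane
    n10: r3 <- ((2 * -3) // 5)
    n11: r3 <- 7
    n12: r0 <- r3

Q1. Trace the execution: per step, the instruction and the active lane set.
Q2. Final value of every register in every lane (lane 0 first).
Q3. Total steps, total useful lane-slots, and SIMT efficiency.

step 0: r3 <- (r0 % 2)               0xff
step 1: r3 <- ((-5 - r0) * (r3 + lane)) 0xff
step 2: eval ((r0 // -2) == -4)      0xff
step 3: r0 <- ((r0 + lane) + r3)     0x80
step 4: r0 <- ((lane // -3) + lane)  0x80
step 5: r3 <- (max(-3, lane) + 7)    0x7f
step 6: r3 <- ((r0 * 11) + (12 - 3)) 0x7f
step 7: r3 <- -2                     0x7f
step 8: r3 <- lane                   0xff
step 9: r3 <- ((2 * -3) // 5)        0xff
step 10: r3 <- 7                      0xff
step 11: r0 <- r3                     0xff

Answer: 12 steps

r0: 7,7,7,7,7,7,7,7
r3: 7,7,7,7,7,7,7,7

steps = 12; useful = 79; efficiency = 79/96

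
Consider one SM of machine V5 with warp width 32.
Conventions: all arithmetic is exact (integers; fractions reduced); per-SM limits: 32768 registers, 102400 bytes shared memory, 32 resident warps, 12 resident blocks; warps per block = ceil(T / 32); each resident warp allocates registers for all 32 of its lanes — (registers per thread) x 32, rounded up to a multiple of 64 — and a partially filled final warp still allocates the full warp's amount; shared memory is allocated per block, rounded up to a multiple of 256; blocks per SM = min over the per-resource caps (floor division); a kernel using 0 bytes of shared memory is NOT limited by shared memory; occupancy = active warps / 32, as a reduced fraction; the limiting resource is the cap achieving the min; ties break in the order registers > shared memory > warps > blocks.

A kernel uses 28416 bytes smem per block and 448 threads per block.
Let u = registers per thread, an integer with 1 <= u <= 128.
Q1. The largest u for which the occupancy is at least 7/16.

Answer: u = 72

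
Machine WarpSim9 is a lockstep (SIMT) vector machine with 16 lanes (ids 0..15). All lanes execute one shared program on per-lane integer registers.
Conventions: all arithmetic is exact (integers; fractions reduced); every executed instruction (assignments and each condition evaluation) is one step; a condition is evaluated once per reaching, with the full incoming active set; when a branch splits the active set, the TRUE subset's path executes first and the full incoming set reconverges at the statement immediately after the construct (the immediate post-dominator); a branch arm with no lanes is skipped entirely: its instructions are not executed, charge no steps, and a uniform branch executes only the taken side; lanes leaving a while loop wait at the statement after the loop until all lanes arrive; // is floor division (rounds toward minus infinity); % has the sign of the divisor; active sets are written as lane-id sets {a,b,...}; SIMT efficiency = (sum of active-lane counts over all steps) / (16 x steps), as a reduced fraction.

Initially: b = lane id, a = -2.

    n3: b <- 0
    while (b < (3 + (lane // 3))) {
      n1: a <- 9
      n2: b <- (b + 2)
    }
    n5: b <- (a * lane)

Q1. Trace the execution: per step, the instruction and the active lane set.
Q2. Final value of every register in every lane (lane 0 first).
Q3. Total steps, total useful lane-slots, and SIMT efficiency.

step 0: b <- 0                       {0,1,2,3,4,5,6,7,8,9,10,11,12,13,14,15}
step 1: eval (b < (3 + (lane // 3))) {0,1,2,3,4,5,6,7,8,9,10,11,12,13,14,15}
step 2: a <- 9                       {0,1,2,3,4,5,6,7,8,9,10,11,12,13,14,15}
step 3: b <- (b + 2)                 {0,1,2,3,4,5,6,7,8,9,10,11,12,13,14,15}
step 4: eval (b < (3 + (lane // 3))) {0,1,2,3,4,5,6,7,8,9,10,11,12,13,14,15}
step 5: a <- 9                       {0,1,2,3,4,5,6,7,8,9,10,11,12,13,14,15}
step 6: b <- (b + 2)                 {0,1,2,3,4,5,6,7,8,9,10,11,12,13,14,15}
step 7: eval (b < (3 + (lane // 3))) {0,1,2,3,4,5,6,7,8,9,10,11,12,13,14,15}
step 8: a <- 9                       {6,7,8,9,10,11,12,13,14,15}
step 9: b <- (b + 2)                 {6,7,8,9,10,11,12,13,14,15}
step 10: eval (b < (3 + (lane // 3))) {6,7,8,9,10,11,12,13,14,15}
step 11: a <- 9                       {12,13,14,15}
step 12: b <- (b + 2)                 {12,13,14,15}
step 13: eval (b < (3 + (lane // 3))) {12,13,14,15}
step 14: b <- (a * lane)              {0,1,2,3,4,5,6,7,8,9,10,11,12,13,14,15}

Answer: 15 steps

b: 0,9,18,27,36,45,54,63,72,81,90,99,108,117,126,135
a: 9,9,9,9,9,9,9,9,9,9,9,9,9,9,9,9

steps = 15; useful = 186; efficiency = 186/240 = 31/40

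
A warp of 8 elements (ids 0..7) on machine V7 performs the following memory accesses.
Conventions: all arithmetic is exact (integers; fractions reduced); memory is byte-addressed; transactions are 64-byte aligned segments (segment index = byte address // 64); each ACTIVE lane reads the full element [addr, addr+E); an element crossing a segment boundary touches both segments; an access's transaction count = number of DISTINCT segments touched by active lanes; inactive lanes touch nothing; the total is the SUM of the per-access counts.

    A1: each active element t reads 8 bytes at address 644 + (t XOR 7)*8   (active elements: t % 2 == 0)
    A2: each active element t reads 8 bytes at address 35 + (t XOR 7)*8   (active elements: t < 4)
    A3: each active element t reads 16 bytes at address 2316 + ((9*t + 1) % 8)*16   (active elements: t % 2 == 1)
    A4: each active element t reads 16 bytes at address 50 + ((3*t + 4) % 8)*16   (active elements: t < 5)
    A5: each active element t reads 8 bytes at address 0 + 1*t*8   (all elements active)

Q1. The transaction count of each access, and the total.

A1: 2 transactions
A2: 1 transaction
A3: 2 transactions
A4: 3 transactions
A5: 1 transaction

Answer: 2,1,2,3,1; total 9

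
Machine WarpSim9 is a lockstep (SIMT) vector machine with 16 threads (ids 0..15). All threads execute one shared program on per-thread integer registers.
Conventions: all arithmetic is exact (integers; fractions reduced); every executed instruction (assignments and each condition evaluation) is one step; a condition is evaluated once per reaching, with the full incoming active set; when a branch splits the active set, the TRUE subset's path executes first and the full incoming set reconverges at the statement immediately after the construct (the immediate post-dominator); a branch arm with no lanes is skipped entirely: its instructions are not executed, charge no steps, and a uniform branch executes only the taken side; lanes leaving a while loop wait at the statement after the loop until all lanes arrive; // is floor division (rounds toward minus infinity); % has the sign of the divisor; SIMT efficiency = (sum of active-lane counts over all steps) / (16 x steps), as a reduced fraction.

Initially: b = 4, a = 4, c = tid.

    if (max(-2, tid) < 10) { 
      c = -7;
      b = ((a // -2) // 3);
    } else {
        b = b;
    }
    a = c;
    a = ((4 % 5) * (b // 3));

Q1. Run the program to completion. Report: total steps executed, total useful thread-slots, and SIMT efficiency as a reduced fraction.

Answer: 6 steps, 74 useful, 37/48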